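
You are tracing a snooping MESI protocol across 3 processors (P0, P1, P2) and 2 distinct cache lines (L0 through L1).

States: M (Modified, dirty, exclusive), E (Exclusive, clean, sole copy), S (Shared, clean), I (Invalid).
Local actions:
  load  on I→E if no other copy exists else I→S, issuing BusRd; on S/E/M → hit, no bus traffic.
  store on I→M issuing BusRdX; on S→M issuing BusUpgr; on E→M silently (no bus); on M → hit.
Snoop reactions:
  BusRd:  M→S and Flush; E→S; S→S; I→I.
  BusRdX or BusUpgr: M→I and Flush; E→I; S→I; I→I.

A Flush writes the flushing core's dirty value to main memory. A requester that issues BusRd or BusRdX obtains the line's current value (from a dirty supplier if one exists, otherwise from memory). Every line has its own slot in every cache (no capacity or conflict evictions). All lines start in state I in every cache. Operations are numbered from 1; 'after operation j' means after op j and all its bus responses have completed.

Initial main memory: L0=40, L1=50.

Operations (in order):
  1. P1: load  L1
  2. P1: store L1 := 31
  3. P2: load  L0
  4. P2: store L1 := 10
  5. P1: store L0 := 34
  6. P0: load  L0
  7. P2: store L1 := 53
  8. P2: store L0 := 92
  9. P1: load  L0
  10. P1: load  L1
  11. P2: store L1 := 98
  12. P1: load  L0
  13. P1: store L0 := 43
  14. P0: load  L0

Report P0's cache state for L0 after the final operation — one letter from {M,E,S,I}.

state = S

  op1 P1: load  L1 → I/E/I on L1; bus BusRd; mem=50
  op2 P1: store L1 := 31 → I/M/I on L1; bus (none); mem=50
  op3 P2: load  L0 → I/I/E on L0; bus BusRd; mem=40
  op4 P2: store L1 := 10 → I/I/M on L1; bus BusRdX Flush; mem=31
  op5 P1: store L0 := 34 → I/M/I on L0; bus BusRdX; mem=40
  op6 P0: load  L0 → S/S/I on L0; bus BusRd Flush; mem=34
  op7 P2: store L1 := 53 → I/I/M on L1; bus (none); mem=31
  op8 P2: store L0 := 92 → I/I/M on L0; bus BusRdX; mem=34
  op9 P1: load  L0 → I/S/S on L0; bus BusRd Flush; mem=92
  op10 P1: load  L1 → I/S/S on L1; bus BusRd Flush; mem=53
  op11 P2: store L1 := 98 → I/I/M on L1; bus BusUpgr; mem=53
  op12 P1: load  L0 → I/S/S on L0; bus (none); mem=92
  op13 P1: store L0 := 43 → I/M/I on L0; bus BusUpgr; mem=92
  op14 P0: load  L0 → S/S/I on L0; bus BusRd Flush; mem=43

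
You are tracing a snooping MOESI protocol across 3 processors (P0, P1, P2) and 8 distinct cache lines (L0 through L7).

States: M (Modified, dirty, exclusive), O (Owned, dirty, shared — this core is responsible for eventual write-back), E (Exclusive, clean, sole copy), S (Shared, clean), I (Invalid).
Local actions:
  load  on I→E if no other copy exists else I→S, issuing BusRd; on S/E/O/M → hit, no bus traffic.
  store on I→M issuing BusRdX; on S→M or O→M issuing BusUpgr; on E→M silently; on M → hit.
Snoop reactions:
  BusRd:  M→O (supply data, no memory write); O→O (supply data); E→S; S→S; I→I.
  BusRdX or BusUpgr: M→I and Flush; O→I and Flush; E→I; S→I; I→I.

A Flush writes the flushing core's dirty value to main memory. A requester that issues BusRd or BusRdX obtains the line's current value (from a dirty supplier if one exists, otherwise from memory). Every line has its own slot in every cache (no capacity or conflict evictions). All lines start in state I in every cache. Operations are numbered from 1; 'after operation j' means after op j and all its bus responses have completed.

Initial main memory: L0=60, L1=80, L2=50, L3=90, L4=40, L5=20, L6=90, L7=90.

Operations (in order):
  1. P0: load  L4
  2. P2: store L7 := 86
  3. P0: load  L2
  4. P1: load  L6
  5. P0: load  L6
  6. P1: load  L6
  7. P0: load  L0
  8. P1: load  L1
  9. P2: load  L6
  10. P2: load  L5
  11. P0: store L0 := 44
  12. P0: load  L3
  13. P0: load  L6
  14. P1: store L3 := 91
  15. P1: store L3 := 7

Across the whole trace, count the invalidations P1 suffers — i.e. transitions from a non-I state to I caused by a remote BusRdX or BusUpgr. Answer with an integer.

invalidations = 0

1. P0: load  L4  bus=[BusRd]  L4: P0=E P1=I P2=I  mem[L4]=40
2. P2: store L7 := 86  bus=[BusRdX]  L7: P0=I P1=I P2=M  mem[L7]=90
3. P0: load  L2  bus=[BusRd]  L2: P0=E P1=I P2=I  mem[L2]=50
4. P1: load  L6  bus=[BusRd]  L6: P0=I P1=E P2=I  mem[L6]=90
5. P0: load  L6  bus=[BusRd]  L6: P0=S P1=S P2=I  mem[L6]=90
6. P1: load  L6  bus=[-]  L6: P0=S P1=S P2=I  mem[L6]=90
7. P0: load  L0  bus=[BusRd]  L0: P0=E P1=I P2=I  mem[L0]=60
8. P1: load  L1  bus=[BusRd]  L1: P0=I P1=E P2=I  mem[L1]=80
9. P2: load  L6  bus=[BusRd]  L6: P0=S P1=S P2=S  mem[L6]=90
10. P2: load  L5  bus=[BusRd]  L5: P0=I P1=I P2=E  mem[L5]=20
11. P0: store L0 := 44  bus=[-]  L0: P0=M P1=I P2=I  mem[L0]=60
12. P0: load  L3  bus=[BusRd]  L3: P0=E P1=I P2=I  mem[L3]=90
13. P0: load  L6  bus=[-]  L6: P0=S P1=S P2=S  mem[L6]=90
14. P1: store L3 := 91  bus=[BusRdX]  L3: P0=I P1=M P2=I  mem[L3]=90
15. P1: store L3 := 7  bus=[-]  L3: P0=I P1=M P2=I  mem[L3]=90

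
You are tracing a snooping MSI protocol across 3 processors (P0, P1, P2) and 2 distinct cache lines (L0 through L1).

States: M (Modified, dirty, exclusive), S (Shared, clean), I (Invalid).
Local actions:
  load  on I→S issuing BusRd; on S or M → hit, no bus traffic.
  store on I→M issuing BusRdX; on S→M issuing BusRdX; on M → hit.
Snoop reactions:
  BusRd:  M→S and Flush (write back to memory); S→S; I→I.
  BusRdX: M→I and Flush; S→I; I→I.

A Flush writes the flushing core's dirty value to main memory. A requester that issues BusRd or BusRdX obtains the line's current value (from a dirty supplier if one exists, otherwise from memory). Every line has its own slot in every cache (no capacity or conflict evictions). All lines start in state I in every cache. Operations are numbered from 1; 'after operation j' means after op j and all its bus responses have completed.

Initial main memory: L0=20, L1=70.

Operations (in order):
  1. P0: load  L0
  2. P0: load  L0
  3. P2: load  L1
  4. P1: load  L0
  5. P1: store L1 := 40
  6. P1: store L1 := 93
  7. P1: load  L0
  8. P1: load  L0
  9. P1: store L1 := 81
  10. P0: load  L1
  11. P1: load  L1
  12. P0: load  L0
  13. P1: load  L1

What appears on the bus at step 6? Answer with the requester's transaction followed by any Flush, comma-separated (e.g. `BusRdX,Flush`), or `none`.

bus = none

  op1 P0: load  L0 → S/I/I on L0; bus BusRd; mem=20
  op2 P0: load  L0 → S/I/I on L0; bus (none); mem=20
  op3 P2: load  L1 → I/I/S on L1; bus BusRd; mem=70
  op4 P1: load  L0 → S/S/I on L0; bus BusRd; mem=20
  op5 P1: store L1 := 40 → I/M/I on L1; bus BusRdX; mem=70
  op6 P1: store L1 := 93 → I/M/I on L1; bus (none); mem=70
  op7 P1: load  L0 → S/S/I on L0; bus (none); mem=20
  op8 P1: load  L0 → S/S/I on L0; bus (none); mem=20
  op9 P1: store L1 := 81 → I/M/I on L1; bus (none); mem=70
  op10 P0: load  L1 → S/S/I on L1; bus BusRd Flush; mem=81
  op11 P1: load  L1 → S/S/I on L1; bus (none); mem=81
  op12 P0: load  L0 → S/S/I on L0; bus (none); mem=20
  op13 P1: load  L1 → S/S/I on L1; bus (none); mem=81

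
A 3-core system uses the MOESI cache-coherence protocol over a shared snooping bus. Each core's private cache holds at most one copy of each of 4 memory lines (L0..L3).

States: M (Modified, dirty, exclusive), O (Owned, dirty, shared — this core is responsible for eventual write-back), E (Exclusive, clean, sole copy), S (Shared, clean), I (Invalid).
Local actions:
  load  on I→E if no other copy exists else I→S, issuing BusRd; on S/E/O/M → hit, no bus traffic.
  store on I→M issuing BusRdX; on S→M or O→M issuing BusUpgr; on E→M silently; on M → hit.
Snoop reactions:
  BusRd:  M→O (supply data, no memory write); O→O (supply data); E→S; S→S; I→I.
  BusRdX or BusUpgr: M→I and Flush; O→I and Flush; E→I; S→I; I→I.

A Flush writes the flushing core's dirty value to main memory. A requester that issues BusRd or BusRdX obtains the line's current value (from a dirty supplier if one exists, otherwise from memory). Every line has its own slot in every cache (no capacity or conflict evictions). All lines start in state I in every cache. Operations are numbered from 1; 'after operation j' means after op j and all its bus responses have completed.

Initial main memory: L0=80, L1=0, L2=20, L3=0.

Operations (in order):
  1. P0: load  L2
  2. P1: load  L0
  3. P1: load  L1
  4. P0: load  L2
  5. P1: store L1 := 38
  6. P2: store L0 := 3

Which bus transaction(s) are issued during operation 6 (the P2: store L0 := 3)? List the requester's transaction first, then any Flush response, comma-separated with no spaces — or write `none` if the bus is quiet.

bus = BusRdX

[1] P0: load  L2 | P0:E(20), P1:I, P2:I | bus: BusRd
[2] P1: load  L0 | P0:I, P1:E(80), P2:I | bus: BusRd
[3] P1: load  L1 | P0:I, P1:E(0), P2:I | bus: BusRd
[4] P0: load  L2 | P0:E(20), P1:I, P2:I | bus: none
[5] P1: store L1 := 38 | P0:I, P1:M(38), P2:I | bus: none
[6] P2: store L0 := 3 | P0:I, P1:I, P2:M(3) | bus: BusRdX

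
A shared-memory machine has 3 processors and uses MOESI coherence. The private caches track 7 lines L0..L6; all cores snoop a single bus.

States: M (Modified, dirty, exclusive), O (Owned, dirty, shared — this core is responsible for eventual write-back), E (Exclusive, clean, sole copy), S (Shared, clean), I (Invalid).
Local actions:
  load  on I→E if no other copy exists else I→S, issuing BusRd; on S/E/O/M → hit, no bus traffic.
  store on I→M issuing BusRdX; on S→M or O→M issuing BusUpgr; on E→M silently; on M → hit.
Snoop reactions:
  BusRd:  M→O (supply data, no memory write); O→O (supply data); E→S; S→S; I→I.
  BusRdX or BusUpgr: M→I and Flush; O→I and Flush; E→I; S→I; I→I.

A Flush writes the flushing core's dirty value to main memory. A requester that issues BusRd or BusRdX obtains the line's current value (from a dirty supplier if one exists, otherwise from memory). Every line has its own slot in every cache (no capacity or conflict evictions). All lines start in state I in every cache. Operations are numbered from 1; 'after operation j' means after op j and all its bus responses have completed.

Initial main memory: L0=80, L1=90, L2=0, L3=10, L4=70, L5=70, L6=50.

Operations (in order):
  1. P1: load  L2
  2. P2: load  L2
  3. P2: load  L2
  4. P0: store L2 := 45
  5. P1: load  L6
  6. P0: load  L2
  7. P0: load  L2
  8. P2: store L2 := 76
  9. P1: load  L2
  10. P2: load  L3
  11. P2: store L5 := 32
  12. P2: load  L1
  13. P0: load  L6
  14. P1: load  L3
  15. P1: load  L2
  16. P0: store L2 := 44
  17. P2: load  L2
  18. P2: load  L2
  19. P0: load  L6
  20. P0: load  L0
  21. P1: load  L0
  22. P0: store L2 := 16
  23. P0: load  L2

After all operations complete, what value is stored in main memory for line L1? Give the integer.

memory[L1] = 90

[1] P1: load  L2 | P0:I, P1:E(0), P2:I | bus: BusRd
[2] P2: load  L2 | P0:I, P1:S(0), P2:S(0) | bus: BusRd
[3] P2: load  L2 | P0:I, P1:S(0), P2:S(0) | bus: none
[4] P0: store L2 := 45 | P0:M(45), P1:I, P2:I | bus: BusRdX
[5] P1: load  L6 | P0:I, P1:E(50), P2:I | bus: BusRd
[6] P0: load  L2 | P0:M(45), P1:I, P2:I | bus: none
[7] P0: load  L2 | P0:M(45), P1:I, P2:I | bus: none
[8] P2: store L2 := 76 | P0:I, P1:I, P2:M(76) | bus: BusRdX,Flush
[9] P1: load  L2 | P0:I, P1:S(76), P2:O(76) | bus: BusRd
[10] P2: load  L3 | P0:I, P1:I, P2:E(10) | bus: BusRd
[11] P2: store L5 := 32 | P0:I, P1:I, P2:M(32) | bus: BusRdX
[12] P2: load  L1 | P0:I, P1:I, P2:E(90) | bus: BusRd
[13] P0: load  L6 | P0:S(50), P1:S(50), P2:I | bus: BusRd
[14] P1: load  L3 | P0:I, P1:S(10), P2:S(10) | bus: BusRd
[15] P1: load  L2 | P0:I, P1:S(76), P2:O(76) | bus: none
[16] P0: store L2 := 44 | P0:M(44), P1:I, P2:I | bus: BusRdX,Flush
[17] P2: load  L2 | P0:O(44), P1:I, P2:S(44) | bus: BusRd
[18] P2: load  L2 | P0:O(44), P1:I, P2:S(44) | bus: none
[19] P0: load  L6 | P0:S(50), P1:S(50), P2:I | bus: none
[20] P0: load  L0 | P0:E(80), P1:I, P2:I | bus: BusRd
[21] P1: load  L0 | P0:S(80), P1:S(80), P2:I | bus: BusRd
[22] P0: store L2 := 16 | P0:M(16), P1:I, P2:I | bus: BusUpgr
[23] P0: load  L2 | P0:M(16), P1:I, P2:I | bus: none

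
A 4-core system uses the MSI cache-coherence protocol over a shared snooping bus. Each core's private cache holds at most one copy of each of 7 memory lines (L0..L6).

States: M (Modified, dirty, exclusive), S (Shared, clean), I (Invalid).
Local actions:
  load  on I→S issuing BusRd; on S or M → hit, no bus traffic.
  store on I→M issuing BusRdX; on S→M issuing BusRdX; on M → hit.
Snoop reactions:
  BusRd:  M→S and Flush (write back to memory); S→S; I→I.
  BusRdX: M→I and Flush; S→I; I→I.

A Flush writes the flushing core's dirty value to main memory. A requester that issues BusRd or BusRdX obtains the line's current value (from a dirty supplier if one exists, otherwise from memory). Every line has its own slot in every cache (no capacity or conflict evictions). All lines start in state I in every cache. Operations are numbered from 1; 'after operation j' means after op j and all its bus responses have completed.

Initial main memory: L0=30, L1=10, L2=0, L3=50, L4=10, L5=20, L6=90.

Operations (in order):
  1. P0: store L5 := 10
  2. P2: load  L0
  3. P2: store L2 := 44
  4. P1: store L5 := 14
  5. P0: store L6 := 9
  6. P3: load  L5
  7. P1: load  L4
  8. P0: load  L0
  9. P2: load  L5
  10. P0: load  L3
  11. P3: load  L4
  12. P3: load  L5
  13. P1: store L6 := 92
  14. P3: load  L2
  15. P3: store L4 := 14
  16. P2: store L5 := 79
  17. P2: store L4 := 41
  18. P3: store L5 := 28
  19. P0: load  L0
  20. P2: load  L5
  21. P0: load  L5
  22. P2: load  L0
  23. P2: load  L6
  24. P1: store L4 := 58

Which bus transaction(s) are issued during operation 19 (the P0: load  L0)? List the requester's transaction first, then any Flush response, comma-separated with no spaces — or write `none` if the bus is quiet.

1. P0: store L5 := 10  bus=[BusRdX]  L5: P0=M P1=I P2=I P3=I  mem[L5]=20
2. P2: load  L0  bus=[BusRd]  L0: P0=I P1=I P2=S P3=I  mem[L0]=30
3. P2: store L2 := 44  bus=[BusRdX]  L2: P0=I P1=I P2=M P3=I  mem[L2]=0
4. P1: store L5 := 14  bus=[BusRdX,Flush]  L5: P0=I P1=M P2=I P3=I  mem[L5]=10
5. P0: store L6 := 9  bus=[BusRdX]  L6: P0=M P1=I P2=I P3=I  mem[L6]=90
6. P3: load  L5  bus=[BusRd,Flush]  L5: P0=I P1=S P2=I P3=S  mem[L5]=14
7. P1: load  L4  bus=[BusRd]  L4: P0=I P1=S P2=I P3=I  mem[L4]=10
8. P0: load  L0  bus=[BusRd]  L0: P0=S P1=I P2=S P3=I  mem[L0]=30
9. P2: load  L5  bus=[BusRd]  L5: P0=I P1=S P2=S P3=S  mem[L5]=14
10. P0: load  L3  bus=[BusRd]  L3: P0=S P1=I P2=I P3=I  mem[L3]=50
11. P3: load  L4  bus=[BusRd]  L4: P0=I P1=S P2=I P3=S  mem[L4]=10
12. P3: load  L5  bus=[-]  L5: P0=I P1=S P2=S P3=S  mem[L5]=14
13. P1: store L6 := 92  bus=[BusRdX,Flush]  L6: P0=I P1=M P2=I P3=I  mem[L6]=9
14. P3: load  L2  bus=[BusRd,Flush]  L2: P0=I P1=I P2=S P3=S  mem[L2]=44
15. P3: store L4 := 14  bus=[BusRdX]  L4: P0=I P1=I P2=I P3=M  mem[L4]=10
16. P2: store L5 := 79  bus=[BusRdX]  L5: P0=I P1=I P2=M P3=I  mem[L5]=14
17. P2: store L4 := 41  bus=[BusRdX,Flush]  L4: P0=I P1=I P2=M P3=I  mem[L4]=14
18. P3: store L5 := 28  bus=[BusRdX,Flush]  L5: P0=I P1=I P2=I P3=M  mem[L5]=79
19. P0: load  L0  bus=[-]  L0: P0=S P1=I P2=S P3=I  mem[L0]=30
20. P2: load  L5  bus=[BusRd,Flush]  L5: P0=I P1=I P2=S P3=S  mem[L5]=28
21. P0: load  L5  bus=[BusRd]  L5: P0=S P1=I P2=S P3=S  mem[L5]=28
22. P2: load  L0  bus=[-]  L0: P0=S P1=I P2=S P3=I  mem[L0]=30
23. P2: load  L6  bus=[BusRd,Flush]  L6: P0=I P1=S P2=S P3=I  mem[L6]=92
24. P1: store L4 := 58  bus=[BusRdX,Flush]  L4: P0=I P1=M P2=I P3=I  mem[L4]=41

bus = none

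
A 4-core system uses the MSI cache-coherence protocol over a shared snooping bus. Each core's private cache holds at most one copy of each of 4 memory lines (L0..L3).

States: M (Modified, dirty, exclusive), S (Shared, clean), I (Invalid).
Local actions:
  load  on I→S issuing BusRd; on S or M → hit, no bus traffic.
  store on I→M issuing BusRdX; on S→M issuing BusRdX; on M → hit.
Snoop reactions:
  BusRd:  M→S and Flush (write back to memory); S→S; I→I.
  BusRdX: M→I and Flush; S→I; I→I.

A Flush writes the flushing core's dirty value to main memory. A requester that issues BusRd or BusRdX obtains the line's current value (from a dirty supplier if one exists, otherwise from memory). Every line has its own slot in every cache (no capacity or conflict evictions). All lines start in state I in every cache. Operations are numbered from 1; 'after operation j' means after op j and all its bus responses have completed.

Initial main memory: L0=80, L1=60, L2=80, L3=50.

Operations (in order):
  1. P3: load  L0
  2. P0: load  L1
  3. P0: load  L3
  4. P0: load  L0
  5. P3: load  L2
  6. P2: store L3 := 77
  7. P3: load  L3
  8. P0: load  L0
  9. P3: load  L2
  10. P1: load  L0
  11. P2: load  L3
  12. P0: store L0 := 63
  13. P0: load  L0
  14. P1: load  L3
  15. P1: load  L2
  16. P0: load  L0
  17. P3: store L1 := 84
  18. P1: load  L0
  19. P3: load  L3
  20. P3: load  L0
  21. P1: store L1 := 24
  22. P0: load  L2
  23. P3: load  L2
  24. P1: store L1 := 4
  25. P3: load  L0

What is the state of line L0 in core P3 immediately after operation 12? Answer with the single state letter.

state = I

  op1 P3: load  L0 → I/I/I/S on L0; bus BusRd; mem=80
  op2 P0: load  L1 → S/I/I/I on L1; bus BusRd; mem=60
  op3 P0: load  L3 → S/I/I/I on L3; bus BusRd; mem=50
  op4 P0: load  L0 → S/I/I/S on L0; bus BusRd; mem=80
  op5 P3: load  L2 → I/I/I/S on L2; bus BusRd; mem=80
  op6 P2: store L3 := 77 → I/I/M/I on L3; bus BusRdX; mem=50
  op7 P3: load  L3 → I/I/S/S on L3; bus BusRd Flush; mem=77
  op8 P0: load  L0 → S/I/I/S on L0; bus (none); mem=80
  op9 P3: load  L2 → I/I/I/S on L2; bus (none); mem=80
  op10 P1: load  L0 → S/S/I/S on L0; bus BusRd; mem=80
  op11 P2: load  L3 → I/I/S/S on L3; bus (none); mem=77
  op12 P0: store L0 := 63 → M/I/I/I on L0; bus BusRdX; mem=80
  op13 P0: load  L0 → M/I/I/I on L0; bus (none); mem=80
  op14 P1: load  L3 → I/S/S/S on L3; bus BusRd; mem=77
  op15 P1: load  L2 → I/S/I/S on L2; bus BusRd; mem=80
  op16 P0: load  L0 → M/I/I/I on L0; bus (none); mem=80
  op17 P3: store L1 := 84 → I/I/I/M on L1; bus BusRdX; mem=60
  op18 P1: load  L0 → S/S/I/I on L0; bus BusRd Flush; mem=63
  op19 P3: load  L3 → I/S/S/S on L3; bus (none); mem=77
  op20 P3: load  L0 → S/S/I/S on L0; bus BusRd; mem=63
  op21 P1: store L1 := 24 → I/M/I/I on L1; bus BusRdX Flush; mem=84
  op22 P0: load  L2 → S/S/I/S on L2; bus BusRd; mem=80
  op23 P3: load  L2 → S/S/I/S on L2; bus (none); mem=80
  op24 P1: store L1 := 4 → I/M/I/I on L1; bus (none); mem=84
  op25 P3: load  L0 → S/S/I/S on L0; bus (none); mem=63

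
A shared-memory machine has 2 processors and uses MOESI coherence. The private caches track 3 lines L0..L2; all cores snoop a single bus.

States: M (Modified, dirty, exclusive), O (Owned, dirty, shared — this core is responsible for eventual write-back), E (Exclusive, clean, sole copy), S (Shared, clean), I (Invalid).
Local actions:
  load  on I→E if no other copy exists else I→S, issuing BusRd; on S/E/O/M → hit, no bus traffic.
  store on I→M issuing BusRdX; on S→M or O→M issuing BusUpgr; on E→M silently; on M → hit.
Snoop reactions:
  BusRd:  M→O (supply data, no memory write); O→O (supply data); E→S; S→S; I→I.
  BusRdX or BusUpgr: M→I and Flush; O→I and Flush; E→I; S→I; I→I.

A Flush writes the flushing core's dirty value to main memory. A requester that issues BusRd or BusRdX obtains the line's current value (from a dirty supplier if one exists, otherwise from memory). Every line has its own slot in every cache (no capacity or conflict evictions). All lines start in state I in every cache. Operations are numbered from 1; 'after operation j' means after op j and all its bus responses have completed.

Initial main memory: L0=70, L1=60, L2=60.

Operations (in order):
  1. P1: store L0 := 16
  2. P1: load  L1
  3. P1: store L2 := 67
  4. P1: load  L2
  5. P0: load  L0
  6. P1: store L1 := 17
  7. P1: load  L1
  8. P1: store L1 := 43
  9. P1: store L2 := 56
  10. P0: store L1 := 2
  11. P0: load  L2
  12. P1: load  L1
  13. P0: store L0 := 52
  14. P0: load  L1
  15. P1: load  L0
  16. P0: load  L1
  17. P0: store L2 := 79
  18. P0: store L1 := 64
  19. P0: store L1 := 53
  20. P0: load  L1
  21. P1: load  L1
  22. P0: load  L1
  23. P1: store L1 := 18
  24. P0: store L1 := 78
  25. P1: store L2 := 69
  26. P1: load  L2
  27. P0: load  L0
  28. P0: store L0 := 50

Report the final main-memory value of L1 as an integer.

1. P1: store L0 := 16  bus=[BusRdX]  L0: P0=I P1=M  mem[L0]=70
2. P1: load  L1  bus=[BusRd]  L1: P0=I P1=E  mem[L1]=60
3. P1: store L2 := 67  bus=[BusRdX]  L2: P0=I P1=M  mem[L2]=60
4. P1: load  L2  bus=[-]  L2: P0=I P1=M  mem[L2]=60
5. P0: load  L0  bus=[BusRd]  L0: P0=S P1=O  mem[L0]=70
6. P1: store L1 := 17  bus=[-]  L1: P0=I P1=M  mem[L1]=60
7. P1: load  L1  bus=[-]  L1: P0=I P1=M  mem[L1]=60
8. P1: store L1 := 43  bus=[-]  L1: P0=I P1=M  mem[L1]=60
9. P1: store L2 := 56  bus=[-]  L2: P0=I P1=M  mem[L2]=60
10. P0: store L1 := 2  bus=[BusRdX,Flush]  L1: P0=M P1=I  mem[L1]=43
11. P0: load  L2  bus=[BusRd]  L2: P0=S P1=O  mem[L2]=60
12. P1: load  L1  bus=[BusRd]  L1: P0=O P1=S  mem[L1]=43
13. P0: store L0 := 52  bus=[BusUpgr,Flush]  L0: P0=M P1=I  mem[L0]=16
14. P0: load  L1  bus=[-]  L1: P0=O P1=S  mem[L1]=43
15. P1: load  L0  bus=[BusRd]  L0: P0=O P1=S  mem[L0]=16
16. P0: load  L1  bus=[-]  L1: P0=O P1=S  mem[L1]=43
17. P0: store L2 := 79  bus=[BusUpgr,Flush]  L2: P0=M P1=I  mem[L2]=56
18. P0: store L1 := 64  bus=[BusUpgr]  L1: P0=M P1=I  mem[L1]=43
19. P0: store L1 := 53  bus=[-]  L1: P0=M P1=I  mem[L1]=43
20. P0: load  L1  bus=[-]  L1: P0=M P1=I  mem[L1]=43
21. P1: load  L1  bus=[BusRd]  L1: P0=O P1=S  mem[L1]=43
22. P0: load  L1  bus=[-]  L1: P0=O P1=S  mem[L1]=43
23. P1: store L1 := 18  bus=[BusUpgr,Flush]  L1: P0=I P1=M  mem[L1]=53
24. P0: store L1 := 78  bus=[BusRdX,Flush]  L1: P0=M P1=I  mem[L1]=18
25. P1: store L2 := 69  bus=[BusRdX,Flush]  L2: P0=I P1=M  mem[L2]=79
26. P1: load  L2  bus=[-]  L2: P0=I P1=M  mem[L2]=79
27. P0: load  L0  bus=[-]  L0: P0=O P1=S  mem[L0]=16
28. P0: store L0 := 50  bus=[BusUpgr]  L0: P0=M P1=I  mem[L0]=16

memory[L1] = 18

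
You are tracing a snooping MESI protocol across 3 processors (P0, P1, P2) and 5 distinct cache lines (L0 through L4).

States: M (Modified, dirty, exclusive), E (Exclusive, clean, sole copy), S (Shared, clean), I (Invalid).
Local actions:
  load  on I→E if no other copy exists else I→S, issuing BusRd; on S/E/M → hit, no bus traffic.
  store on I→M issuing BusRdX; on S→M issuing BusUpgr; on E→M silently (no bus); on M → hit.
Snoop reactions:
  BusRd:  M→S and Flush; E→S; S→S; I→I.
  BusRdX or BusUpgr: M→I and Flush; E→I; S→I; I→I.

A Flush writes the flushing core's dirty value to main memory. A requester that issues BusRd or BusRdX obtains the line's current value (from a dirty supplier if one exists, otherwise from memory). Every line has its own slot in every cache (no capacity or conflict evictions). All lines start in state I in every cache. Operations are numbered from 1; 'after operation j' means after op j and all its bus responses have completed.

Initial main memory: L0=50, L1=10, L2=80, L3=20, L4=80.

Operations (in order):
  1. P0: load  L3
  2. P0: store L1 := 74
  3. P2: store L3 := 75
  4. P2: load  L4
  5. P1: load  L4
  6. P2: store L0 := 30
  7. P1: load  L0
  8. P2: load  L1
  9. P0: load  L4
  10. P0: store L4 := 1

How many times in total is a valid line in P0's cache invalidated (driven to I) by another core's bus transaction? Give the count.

[1] P0: load  L3 | P0:E(20), P1:I, P2:I | bus: BusRd
[2] P0: store L1 := 74 | P0:M(74), P1:I, P2:I | bus: BusRdX
[3] P2: store L3 := 75 | P0:I, P1:I, P2:M(75) | bus: BusRdX
[4] P2: load  L4 | P0:I, P1:I, P2:E(80) | bus: BusRd
[5] P1: load  L4 | P0:I, P1:S(80), P2:S(80) | bus: BusRd
[6] P2: store L0 := 30 | P0:I, P1:I, P2:M(30) | bus: BusRdX
[7] P1: load  L0 | P0:I, P1:S(30), P2:S(30) | bus: BusRd,Flush
[8] P2: load  L1 | P0:S(74), P1:I, P2:S(74) | bus: BusRd,Flush
[9] P0: load  L4 | P0:S(80), P1:S(80), P2:S(80) | bus: BusRd
[10] P0: store L4 := 1 | P0:M(1), P1:I, P2:I | bus: BusUpgr

invalidations = 1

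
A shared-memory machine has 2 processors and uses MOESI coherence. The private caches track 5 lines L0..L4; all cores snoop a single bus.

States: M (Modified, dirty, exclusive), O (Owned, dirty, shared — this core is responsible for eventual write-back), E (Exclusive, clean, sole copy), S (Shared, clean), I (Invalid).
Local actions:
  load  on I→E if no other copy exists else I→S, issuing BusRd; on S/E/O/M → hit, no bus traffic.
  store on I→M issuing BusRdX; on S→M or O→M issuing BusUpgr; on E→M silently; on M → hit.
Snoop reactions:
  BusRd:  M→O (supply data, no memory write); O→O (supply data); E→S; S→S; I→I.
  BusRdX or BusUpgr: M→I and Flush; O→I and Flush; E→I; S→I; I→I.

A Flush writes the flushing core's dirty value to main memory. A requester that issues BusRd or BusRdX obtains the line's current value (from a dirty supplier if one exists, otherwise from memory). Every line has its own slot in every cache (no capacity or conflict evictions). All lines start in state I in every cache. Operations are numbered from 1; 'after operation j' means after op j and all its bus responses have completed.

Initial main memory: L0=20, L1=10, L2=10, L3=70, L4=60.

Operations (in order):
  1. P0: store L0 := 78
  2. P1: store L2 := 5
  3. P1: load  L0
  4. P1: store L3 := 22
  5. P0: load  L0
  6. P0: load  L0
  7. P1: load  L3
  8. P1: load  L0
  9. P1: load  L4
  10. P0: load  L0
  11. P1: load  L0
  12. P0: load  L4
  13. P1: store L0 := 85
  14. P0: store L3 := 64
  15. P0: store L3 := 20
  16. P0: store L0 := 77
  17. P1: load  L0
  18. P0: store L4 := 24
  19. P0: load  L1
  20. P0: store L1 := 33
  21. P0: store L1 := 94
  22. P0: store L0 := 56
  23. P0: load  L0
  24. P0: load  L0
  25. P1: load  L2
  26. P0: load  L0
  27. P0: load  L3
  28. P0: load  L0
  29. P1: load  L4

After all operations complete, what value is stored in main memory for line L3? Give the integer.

1. P0: store L0 := 78  bus=[BusRdX]  L0: P0=M P1=I  mem[L0]=20
2. P1: store L2 := 5  bus=[BusRdX]  L2: P0=I P1=M  mem[L2]=10
3. P1: load  L0  bus=[BusRd]  L0: P0=O P1=S  mem[L0]=20
4. P1: store L3 := 22  bus=[BusRdX]  L3: P0=I P1=M  mem[L3]=70
5. P0: load  L0  bus=[-]  L0: P0=O P1=S  mem[L0]=20
6. P0: load  L0  bus=[-]  L0: P0=O P1=S  mem[L0]=20
7. P1: load  L3  bus=[-]  L3: P0=I P1=M  mem[L3]=70
8. P1: load  L0  bus=[-]  L0: P0=O P1=S  mem[L0]=20
9. P1: load  L4  bus=[BusRd]  L4: P0=I P1=E  mem[L4]=60
10. P0: load  L0  bus=[-]  L0: P0=O P1=S  mem[L0]=20
11. P1: load  L0  bus=[-]  L0: P0=O P1=S  mem[L0]=20
12. P0: load  L4  bus=[BusRd]  L4: P0=S P1=S  mem[L4]=60
13. P1: store L0 := 85  bus=[BusUpgr,Flush]  L0: P0=I P1=M  mem[L0]=78
14. P0: store L3 := 64  bus=[BusRdX,Flush]  L3: P0=M P1=I  mem[L3]=22
15. P0: store L3 := 20  bus=[-]  L3: P0=M P1=I  mem[L3]=22
16. P0: store L0 := 77  bus=[BusRdX,Flush]  L0: P0=M P1=I  mem[L0]=85
17. P1: load  L0  bus=[BusRd]  L0: P0=O P1=S  mem[L0]=85
18. P0: store L4 := 24  bus=[BusUpgr]  L4: P0=M P1=I  mem[L4]=60
19. P0: load  L1  bus=[BusRd]  L1: P0=E P1=I  mem[L1]=10
20. P0: store L1 := 33  bus=[-]  L1: P0=M P1=I  mem[L1]=10
21. P0: store L1 := 94  bus=[-]  L1: P0=M P1=I  mem[L1]=10
22. P0: store L0 := 56  bus=[BusUpgr]  L0: P0=M P1=I  mem[L0]=85
23. P0: load  L0  bus=[-]  L0: P0=M P1=I  mem[L0]=85
24. P0: load  L0  bus=[-]  L0: P0=M P1=I  mem[L0]=85
25. P1: load  L2  bus=[-]  L2: P0=I P1=M  mem[L2]=10
26. P0: load  L0  bus=[-]  L0: P0=M P1=I  mem[L0]=85
27. P0: load  L3  bus=[-]  L3: P0=M P1=I  mem[L3]=22
28. P0: load  L0  bus=[-]  L0: P0=M P1=I  mem[L0]=85
29. P1: load  L4  bus=[BusRd]  L4: P0=O P1=S  mem[L4]=60

memory[L3] = 22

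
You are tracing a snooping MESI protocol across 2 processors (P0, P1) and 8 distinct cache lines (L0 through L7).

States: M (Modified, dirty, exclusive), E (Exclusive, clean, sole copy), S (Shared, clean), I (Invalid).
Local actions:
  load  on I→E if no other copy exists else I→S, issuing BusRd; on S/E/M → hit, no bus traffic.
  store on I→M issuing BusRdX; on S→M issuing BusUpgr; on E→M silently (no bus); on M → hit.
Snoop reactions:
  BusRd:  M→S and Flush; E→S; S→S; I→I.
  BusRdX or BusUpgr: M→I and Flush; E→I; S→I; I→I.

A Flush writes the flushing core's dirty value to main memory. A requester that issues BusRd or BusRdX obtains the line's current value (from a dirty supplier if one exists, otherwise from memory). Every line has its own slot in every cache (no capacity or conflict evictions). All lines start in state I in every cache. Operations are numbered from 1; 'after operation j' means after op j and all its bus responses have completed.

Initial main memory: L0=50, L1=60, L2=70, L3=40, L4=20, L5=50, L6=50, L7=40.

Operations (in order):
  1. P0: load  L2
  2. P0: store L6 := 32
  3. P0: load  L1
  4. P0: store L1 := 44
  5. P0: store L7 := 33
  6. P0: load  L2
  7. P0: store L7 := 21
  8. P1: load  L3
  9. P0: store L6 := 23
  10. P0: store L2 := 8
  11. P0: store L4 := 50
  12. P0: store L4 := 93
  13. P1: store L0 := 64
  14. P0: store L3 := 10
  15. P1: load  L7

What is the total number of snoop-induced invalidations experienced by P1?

1. P0: load  L2  bus=[BusRd]  L2: P0=E P1=I  mem[L2]=70
2. P0: store L6 := 32  bus=[BusRdX]  L6: P0=M P1=I  mem[L6]=50
3. P0: load  L1  bus=[BusRd]  L1: P0=E P1=I  mem[L1]=60
4. P0: store L1 := 44  bus=[-]  L1: P0=M P1=I  mem[L1]=60
5. P0: store L7 := 33  bus=[BusRdX]  L7: P0=M P1=I  mem[L7]=40
6. P0: load  L2  bus=[-]  L2: P0=E P1=I  mem[L2]=70
7. P0: store L7 := 21  bus=[-]  L7: P0=M P1=I  mem[L7]=40
8. P1: load  L3  bus=[BusRd]  L3: P0=I P1=E  mem[L3]=40
9. P0: store L6 := 23  bus=[-]  L6: P0=M P1=I  mem[L6]=50
10. P0: store L2 := 8  bus=[-]  L2: P0=M P1=I  mem[L2]=70
11. P0: store L4 := 50  bus=[BusRdX]  L4: P0=M P1=I  mem[L4]=20
12. P0: store L4 := 93  bus=[-]  L4: P0=M P1=I  mem[L4]=20
13. P1: store L0 := 64  bus=[BusRdX]  L0: P0=I P1=M  mem[L0]=50
14. P0: store L3 := 10  bus=[BusRdX]  L3: P0=M P1=I  mem[L3]=40
15. P1: load  L7  bus=[BusRd,Flush]  L7: P0=S P1=S  mem[L7]=21

invalidations = 1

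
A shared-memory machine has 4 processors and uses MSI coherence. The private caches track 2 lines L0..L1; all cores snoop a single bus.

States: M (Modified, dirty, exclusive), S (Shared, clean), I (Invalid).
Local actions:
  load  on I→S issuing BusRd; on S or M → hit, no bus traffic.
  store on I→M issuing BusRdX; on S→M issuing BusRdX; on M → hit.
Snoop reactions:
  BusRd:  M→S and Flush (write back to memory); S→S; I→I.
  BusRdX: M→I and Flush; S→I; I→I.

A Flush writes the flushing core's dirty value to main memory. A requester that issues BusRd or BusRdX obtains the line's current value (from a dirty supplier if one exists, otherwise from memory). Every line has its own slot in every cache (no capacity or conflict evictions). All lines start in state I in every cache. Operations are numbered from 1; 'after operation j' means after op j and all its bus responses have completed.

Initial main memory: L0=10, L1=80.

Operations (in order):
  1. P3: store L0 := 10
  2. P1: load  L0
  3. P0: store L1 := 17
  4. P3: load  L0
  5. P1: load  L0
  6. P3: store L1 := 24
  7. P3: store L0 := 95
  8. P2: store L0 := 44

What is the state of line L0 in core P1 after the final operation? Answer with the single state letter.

state = I

step 1: P3: store L0 := 10  ⟶  IIIM  (L0)  txn=BusRdX  M[L0]=10
step 2: P1: load  L0  ⟶  ISIS  (L0)  txn=BusRd+Flush  M[L0]=10
step 3: P0: store L1 := 17  ⟶  MIII  (L1)  txn=BusRdX  M[L1]=80
step 4: P3: load  L0  ⟶  ISIS  (L0)  txn=∅  M[L0]=10
step 5: P1: load  L0  ⟶  ISIS  (L0)  txn=∅  M[L0]=10
step 6: P3: store L1 := 24  ⟶  IIIM  (L1)  txn=BusRdX+Flush  M[L1]=17
step 7: P3: store L0 := 95  ⟶  IIIM  (L0)  txn=BusRdX  M[L0]=10
step 8: P2: store L0 := 44  ⟶  IIMI  (L0)  txn=BusRdX+Flush  M[L0]=95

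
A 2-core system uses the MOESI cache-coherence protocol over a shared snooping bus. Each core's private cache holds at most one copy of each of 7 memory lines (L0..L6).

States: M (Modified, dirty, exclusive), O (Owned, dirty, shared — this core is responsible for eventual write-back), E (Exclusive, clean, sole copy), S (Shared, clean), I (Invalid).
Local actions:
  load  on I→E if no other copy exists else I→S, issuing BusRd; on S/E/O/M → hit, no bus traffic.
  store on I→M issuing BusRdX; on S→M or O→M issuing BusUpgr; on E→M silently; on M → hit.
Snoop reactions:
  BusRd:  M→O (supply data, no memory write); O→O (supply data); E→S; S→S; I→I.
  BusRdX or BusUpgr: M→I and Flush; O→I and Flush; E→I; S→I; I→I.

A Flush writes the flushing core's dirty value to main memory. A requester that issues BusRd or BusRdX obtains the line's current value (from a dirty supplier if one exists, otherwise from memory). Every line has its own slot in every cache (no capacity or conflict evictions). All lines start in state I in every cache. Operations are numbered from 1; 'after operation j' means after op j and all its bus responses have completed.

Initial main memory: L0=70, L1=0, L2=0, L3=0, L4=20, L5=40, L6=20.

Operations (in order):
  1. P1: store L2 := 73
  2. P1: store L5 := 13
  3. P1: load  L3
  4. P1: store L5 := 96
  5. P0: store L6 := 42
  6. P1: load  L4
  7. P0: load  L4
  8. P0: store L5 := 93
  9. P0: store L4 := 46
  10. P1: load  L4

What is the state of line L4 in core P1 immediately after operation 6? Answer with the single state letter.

[1] P1: store L2 := 73 | P0:I, P1:M(73) | bus: BusRdX
[2] P1: store L5 := 13 | P0:I, P1:M(13) | bus: BusRdX
[3] P1: load  L3 | P0:I, P1:E(0) | bus: BusRd
[4] P1: store L5 := 96 | P0:I, P1:M(96) | bus: none
[5] P0: store L6 := 42 | P0:M(42), P1:I | bus: BusRdX
[6] P1: load  L4 | P0:I, P1:E(20) | bus: BusRd
[7] P0: load  L4 | P0:S(20), P1:S(20) | bus: BusRd
[8] P0: store L5 := 93 | P0:M(93), P1:I | bus: BusRdX,Flush
[9] P0: store L4 := 46 | P0:M(46), P1:I | bus: BusUpgr
[10] P1: load  L4 | P0:O(46), P1:S(46) | bus: BusRd

state = E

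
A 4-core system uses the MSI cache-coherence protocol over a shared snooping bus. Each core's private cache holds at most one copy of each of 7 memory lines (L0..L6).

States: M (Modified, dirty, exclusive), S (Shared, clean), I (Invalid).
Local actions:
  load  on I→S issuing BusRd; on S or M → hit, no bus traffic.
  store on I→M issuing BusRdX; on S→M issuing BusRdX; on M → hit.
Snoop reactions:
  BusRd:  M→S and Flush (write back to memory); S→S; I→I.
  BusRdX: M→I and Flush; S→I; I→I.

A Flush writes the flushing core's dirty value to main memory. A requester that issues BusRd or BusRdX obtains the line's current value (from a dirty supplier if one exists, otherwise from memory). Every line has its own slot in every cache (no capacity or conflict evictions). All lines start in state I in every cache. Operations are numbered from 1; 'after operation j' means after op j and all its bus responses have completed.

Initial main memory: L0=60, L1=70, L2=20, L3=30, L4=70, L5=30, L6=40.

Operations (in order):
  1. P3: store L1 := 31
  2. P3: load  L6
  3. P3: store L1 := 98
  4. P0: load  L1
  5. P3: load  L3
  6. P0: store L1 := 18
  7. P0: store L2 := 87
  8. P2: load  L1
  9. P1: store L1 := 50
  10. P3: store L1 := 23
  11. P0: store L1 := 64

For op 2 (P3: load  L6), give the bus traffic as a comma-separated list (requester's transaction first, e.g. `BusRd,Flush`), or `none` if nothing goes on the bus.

bus = BusRd

  op1 P3: store L1 := 31 → I/I/I/M on L1; bus BusRdX; mem=70
  op2 P3: load  L6 → I/I/I/S on L6; bus BusRd; mem=40
  op3 P3: store L1 := 98 → I/I/I/M on L1; bus (none); mem=70
  op4 P0: load  L1 → S/I/I/S on L1; bus BusRd Flush; mem=98
  op5 P3: load  L3 → I/I/I/S on L3; bus BusRd; mem=30
  op6 P0: store L1 := 18 → M/I/I/I on L1; bus BusRdX; mem=98
  op7 P0: store L2 := 87 → M/I/I/I on L2; bus BusRdX; mem=20
  op8 P2: load  L1 → S/I/S/I on L1; bus BusRd Flush; mem=18
  op9 P1: store L1 := 50 → I/M/I/I on L1; bus BusRdX; mem=18
  op10 P3: store L1 := 23 → I/I/I/M on L1; bus BusRdX Flush; mem=50
  op11 P0: store L1 := 64 → M/I/I/I on L1; bus BusRdX Flush; mem=23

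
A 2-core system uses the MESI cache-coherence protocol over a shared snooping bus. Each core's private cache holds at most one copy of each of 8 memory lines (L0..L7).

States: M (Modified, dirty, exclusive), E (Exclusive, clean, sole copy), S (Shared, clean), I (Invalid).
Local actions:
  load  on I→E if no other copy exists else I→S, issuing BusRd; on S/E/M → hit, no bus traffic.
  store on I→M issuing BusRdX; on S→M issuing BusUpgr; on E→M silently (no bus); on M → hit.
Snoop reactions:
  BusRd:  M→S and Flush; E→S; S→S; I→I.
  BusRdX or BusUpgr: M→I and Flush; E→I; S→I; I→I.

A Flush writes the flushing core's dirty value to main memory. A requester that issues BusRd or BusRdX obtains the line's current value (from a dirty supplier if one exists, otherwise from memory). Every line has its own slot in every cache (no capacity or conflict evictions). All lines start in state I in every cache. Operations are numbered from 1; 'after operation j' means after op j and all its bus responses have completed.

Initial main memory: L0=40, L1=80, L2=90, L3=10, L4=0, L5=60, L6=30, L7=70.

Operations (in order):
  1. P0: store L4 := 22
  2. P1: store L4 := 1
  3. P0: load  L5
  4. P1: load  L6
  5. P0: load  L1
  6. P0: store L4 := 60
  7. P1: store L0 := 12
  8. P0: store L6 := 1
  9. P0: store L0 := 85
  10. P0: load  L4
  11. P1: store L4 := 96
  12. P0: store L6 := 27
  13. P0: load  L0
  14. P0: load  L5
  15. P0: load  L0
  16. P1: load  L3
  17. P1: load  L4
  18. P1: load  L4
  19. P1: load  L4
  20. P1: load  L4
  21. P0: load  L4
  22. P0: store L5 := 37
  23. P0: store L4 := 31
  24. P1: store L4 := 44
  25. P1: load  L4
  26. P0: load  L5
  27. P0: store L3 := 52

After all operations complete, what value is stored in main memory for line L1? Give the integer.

[1] P0: store L4 := 22 | P0:M(22), P1:I | bus: BusRdX
[2] P1: store L4 := 1 | P0:I, P1:M(1) | bus: BusRdX,Flush
[3] P0: load  L5 | P0:E(60), P1:I | bus: BusRd
[4] P1: load  L6 | P0:I, P1:E(30) | bus: BusRd
[5] P0: load  L1 | P0:E(80), P1:I | bus: BusRd
[6] P0: store L4 := 60 | P0:M(60), P1:I | bus: BusRdX,Flush
[7] P1: store L0 := 12 | P0:I, P1:M(12) | bus: BusRdX
[8] P0: store L6 := 1 | P0:M(1), P1:I | bus: BusRdX
[9] P0: store L0 := 85 | P0:M(85), P1:I | bus: BusRdX,Flush
[10] P0: load  L4 | P0:M(60), P1:I | bus: none
[11] P1: store L4 := 96 | P0:I, P1:M(96) | bus: BusRdX,Flush
[12] P0: store L6 := 27 | P0:M(27), P1:I | bus: none
[13] P0: load  L0 | P0:M(85), P1:I | bus: none
[14] P0: load  L5 | P0:E(60), P1:I | bus: none
[15] P0: load  L0 | P0:M(85), P1:I | bus: none
[16] P1: load  L3 | P0:I, P1:E(10) | bus: BusRd
[17] P1: load  L4 | P0:I, P1:M(96) | bus: none
[18] P1: load  L4 | P0:I, P1:M(96) | bus: none
[19] P1: load  L4 | P0:I, P1:M(96) | bus: none
[20] P1: load  L4 | P0:I, P1:M(96) | bus: none
[21] P0: load  L4 | P0:S(96), P1:S(96) | bus: BusRd,Flush
[22] P0: store L5 := 37 | P0:M(37), P1:I | bus: none
[23] P0: store L4 := 31 | P0:M(31), P1:I | bus: BusUpgr
[24] P1: store L4 := 44 | P0:I, P1:M(44) | bus: BusRdX,Flush
[25] P1: load  L4 | P0:I, P1:M(44) | bus: none
[26] P0: load  L5 | P0:M(37), P1:I | bus: none
[27] P0: store L3 := 52 | P0:M(52), P1:I | bus: BusRdX

memory[L1] = 80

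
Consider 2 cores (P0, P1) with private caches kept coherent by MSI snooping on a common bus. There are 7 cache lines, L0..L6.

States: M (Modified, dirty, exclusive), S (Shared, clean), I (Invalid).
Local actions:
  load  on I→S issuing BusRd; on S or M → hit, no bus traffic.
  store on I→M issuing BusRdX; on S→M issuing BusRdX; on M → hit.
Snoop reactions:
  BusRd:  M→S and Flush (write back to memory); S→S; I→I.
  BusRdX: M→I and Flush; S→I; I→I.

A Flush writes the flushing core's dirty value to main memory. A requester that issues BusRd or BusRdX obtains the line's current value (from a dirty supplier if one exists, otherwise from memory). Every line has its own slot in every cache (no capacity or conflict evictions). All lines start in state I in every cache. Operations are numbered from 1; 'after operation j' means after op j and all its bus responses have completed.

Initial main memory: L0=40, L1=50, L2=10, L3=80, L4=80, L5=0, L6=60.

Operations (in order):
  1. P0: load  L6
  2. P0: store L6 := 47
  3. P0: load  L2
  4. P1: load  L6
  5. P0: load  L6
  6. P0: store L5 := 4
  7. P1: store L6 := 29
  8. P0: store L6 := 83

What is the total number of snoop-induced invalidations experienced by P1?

invalidations = 1

step 1: P0: load  L6  ⟶  SI  (L6)  txn=BusRd  M[L6]=60
step 2: P0: store L6 := 47  ⟶  MI  (L6)  txn=BusRdX  M[L6]=60
step 3: P0: load  L2  ⟶  SI  (L2)  txn=BusRd  M[L2]=10
step 4: P1: load  L6  ⟶  SS  (L6)  txn=BusRd+Flush  M[L6]=47
step 5: P0: load  L6  ⟶  SS  (L6)  txn=∅  M[L6]=47
step 6: P0: store L5 := 4  ⟶  MI  (L5)  txn=BusRdX  M[L5]=0
step 7: P1: store L6 := 29  ⟶  IM  (L6)  txn=BusRdX  M[L6]=47
step 8: P0: store L6 := 83  ⟶  MI  (L6)  txn=BusRdX+Flush  M[L6]=29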